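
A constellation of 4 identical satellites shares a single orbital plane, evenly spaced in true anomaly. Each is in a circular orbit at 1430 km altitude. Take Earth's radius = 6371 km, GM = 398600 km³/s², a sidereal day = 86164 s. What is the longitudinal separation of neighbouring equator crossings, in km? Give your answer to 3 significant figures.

796 km

Semi-major axis a = 6371 + 1430 = 7801 km. Period T = 2π√(a³/μ) = 2π√(7801³/398600) = 6857.0 s = 114.28 min.
Single-satellite node shift = (6857.0/86164) × 360° = 28.65°.
With 4 satellites evenly phased, successive equator crossings are 28.65/4 = 7.162° apart.
That is 7.162 × 111.2 = 796 km at the equator.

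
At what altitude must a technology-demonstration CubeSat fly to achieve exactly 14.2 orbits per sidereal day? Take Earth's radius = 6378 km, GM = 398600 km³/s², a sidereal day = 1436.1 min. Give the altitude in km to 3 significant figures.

812 km

Required period T = 86166 / 14.2 = 6068.0 s.
From T = 2π√(a³/μ): a = (μ T²/4π²)^(1/3) = (398600 × 6068.0² / 4π²)^(1/3) = 7190 km.
Altitude h = a − R = 7190 − 6378 = 812 km.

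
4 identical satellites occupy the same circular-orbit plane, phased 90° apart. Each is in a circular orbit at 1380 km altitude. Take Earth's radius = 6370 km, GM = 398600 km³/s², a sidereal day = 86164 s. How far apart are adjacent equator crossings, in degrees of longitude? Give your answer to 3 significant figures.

Semi-major axis a = 6370 + 1380 = 7750 km. Period T = 2π√(a³/μ) = 2π√(7750³/398600) = 6789.9 s = 113.17 min.
Single-satellite node shift = (6789.9/86164) × 360° = 28.37°.
With 4 satellites evenly phased, successive equator crossings are 28.37/4 = 7.092° apart.

7.09°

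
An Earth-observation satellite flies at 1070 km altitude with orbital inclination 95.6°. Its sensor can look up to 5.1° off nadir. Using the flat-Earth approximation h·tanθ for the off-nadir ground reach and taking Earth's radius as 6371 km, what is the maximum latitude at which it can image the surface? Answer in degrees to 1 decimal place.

Retrograde orbit: the ground track reaches ±(180° − i) = ±(180 − 95.6) = ±84.4°.
Sensor half-swath on the ground ≈ 1070·tan(5.1°) = 95 km = 0.86° of latitude.
Maximum observable latitude ≈ 84.4 + 0.86 = 85.3°.

85.3°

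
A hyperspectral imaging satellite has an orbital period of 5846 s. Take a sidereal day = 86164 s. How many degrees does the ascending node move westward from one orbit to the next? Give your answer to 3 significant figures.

During one orbit Earth rotates (5846.0 / 86164) × 360° = 24.43°.

24.4°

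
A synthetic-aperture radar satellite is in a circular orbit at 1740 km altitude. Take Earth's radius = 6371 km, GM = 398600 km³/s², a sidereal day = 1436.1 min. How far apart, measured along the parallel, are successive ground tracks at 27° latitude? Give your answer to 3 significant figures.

3010 km

Semi-major axis a = 6371 + 1740 = 8111 km. Period T = 2π√(a³/μ) = 2π√(8111³/398600) = 7269.8 s = 121.16 min.
Node shift per orbit = (7269.8/86166) × 360° = 30.37°.
Equatorial spacing = 30.37 × 111.2 km/° = 3377 km.
At 27° latitude, spacing = 3377 × cos(27°) = 3009 km.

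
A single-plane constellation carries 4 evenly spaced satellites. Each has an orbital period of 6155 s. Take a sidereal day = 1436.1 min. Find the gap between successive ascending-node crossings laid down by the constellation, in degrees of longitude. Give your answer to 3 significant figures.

6.43°

Single-satellite node shift = (6155.0/86166) × 360° = 25.72°.
With 4 satellites evenly phased, successive equator crossings are 25.72/4 = 6.429° apart.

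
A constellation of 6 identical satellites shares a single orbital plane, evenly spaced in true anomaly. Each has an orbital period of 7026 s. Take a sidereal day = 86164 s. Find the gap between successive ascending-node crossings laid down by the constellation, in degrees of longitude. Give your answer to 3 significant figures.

Single-satellite node shift = (7026.0/86164) × 360° = 29.36°.
With 6 satellites evenly phased, successive equator crossings are 29.36/6 = 4.893° apart.

4.89°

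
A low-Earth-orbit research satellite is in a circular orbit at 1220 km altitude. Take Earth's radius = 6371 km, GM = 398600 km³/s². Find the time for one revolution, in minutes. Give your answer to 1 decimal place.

109.7 min

Semi-major axis a = 6371 + 1220 = 7591 km. Period T = 2π√(a³/μ) = 2π√(7591³/398600) = 6582.0 s = 109.70 min.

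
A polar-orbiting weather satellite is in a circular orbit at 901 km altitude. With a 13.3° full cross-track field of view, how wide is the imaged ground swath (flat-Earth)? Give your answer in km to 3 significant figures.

Half-angle = 13.3°/2 = 6.65°.
Swath width ≈ 2h·tan(θ/2) = 2 × 901 × tan(6.65°) = 210.1 km.

210 km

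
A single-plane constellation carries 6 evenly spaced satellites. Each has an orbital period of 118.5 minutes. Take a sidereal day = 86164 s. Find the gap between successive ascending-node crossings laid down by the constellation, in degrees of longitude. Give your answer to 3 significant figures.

T = 118.5 min = 7110.0 s.
Single-satellite node shift = (7110.0/86164) × 360° = 29.71°.
With 6 satellites evenly phased, successive equator crossings are 29.71/6 = 4.951° apart.

4.95°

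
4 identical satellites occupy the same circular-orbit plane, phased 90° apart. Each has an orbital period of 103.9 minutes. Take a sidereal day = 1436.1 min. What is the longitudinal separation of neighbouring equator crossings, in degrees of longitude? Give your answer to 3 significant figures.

T = 103.9 min = 6234.0 s.
Single-satellite node shift = (6234.0/86166) × 360° = 26.05°.
With 4 satellites evenly phased, successive equator crossings are 26.05/4 = 6.511° apart.

6.51°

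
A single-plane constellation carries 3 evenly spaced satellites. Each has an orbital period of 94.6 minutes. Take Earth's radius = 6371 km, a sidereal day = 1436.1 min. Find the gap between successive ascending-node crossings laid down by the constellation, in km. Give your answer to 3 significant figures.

T = 94.6 min = 5676.0 s.
Single-satellite node shift = (5676.0/86166) × 360° = 23.71°.
With 3 satellites evenly phased, successive equator crossings are 23.71/3 = 7.905° apart.
That is 7.905 × 111.2 = 879 km at the equator.

879 km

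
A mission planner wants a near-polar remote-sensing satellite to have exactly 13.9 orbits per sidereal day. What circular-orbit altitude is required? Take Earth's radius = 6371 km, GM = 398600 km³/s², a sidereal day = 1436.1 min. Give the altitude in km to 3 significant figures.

923 km

Required period T = 86166 / 13.9 = 6199.0 s.
From T = 2π√(a³/μ): a = (μ T²/4π²)^(1/3) = (398600 × 6199.0² / 4π²)^(1/3) = 7294 km.
Altitude h = a − R = 7294 − 6371 = 923 km.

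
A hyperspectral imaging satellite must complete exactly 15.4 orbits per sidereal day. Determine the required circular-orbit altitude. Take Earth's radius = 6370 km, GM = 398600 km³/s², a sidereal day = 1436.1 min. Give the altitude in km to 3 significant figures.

Required period T = 86166 / 15.4 = 5595.2 s.
From T = 2π√(a³/μ): a = (μ T²/4π²)^(1/3) = (398600 × 5595.2² / 4π²)^(1/3) = 6812 km.
Altitude h = a − R = 6812 − 6370 = 442 km.

442 km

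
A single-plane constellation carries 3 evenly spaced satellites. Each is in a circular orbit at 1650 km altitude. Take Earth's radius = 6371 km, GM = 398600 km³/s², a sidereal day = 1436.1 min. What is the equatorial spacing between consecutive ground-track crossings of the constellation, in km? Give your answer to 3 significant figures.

Semi-major axis a = 6371 + 1650 = 8021 km. Period T = 2π√(a³/μ) = 2π√(8021³/398600) = 7149.1 s = 119.15 min.
Single-satellite node shift = (7149.1/86166) × 360° = 29.87°.
With 3 satellites evenly phased, successive equator crossings are 29.87/3 = 9.956° apart.
That is 9.956 × 111.2 = 1107 km at the equator.

1110 km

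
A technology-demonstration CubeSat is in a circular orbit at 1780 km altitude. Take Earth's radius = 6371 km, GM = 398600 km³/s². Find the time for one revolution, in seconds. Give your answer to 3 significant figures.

7320 seconds

Semi-major axis a = 6371 + 1780 = 8151 km. Period T = 2π√(a³/μ) = 2π√(8151³/398600) = 7323.6 s = 122.06 min.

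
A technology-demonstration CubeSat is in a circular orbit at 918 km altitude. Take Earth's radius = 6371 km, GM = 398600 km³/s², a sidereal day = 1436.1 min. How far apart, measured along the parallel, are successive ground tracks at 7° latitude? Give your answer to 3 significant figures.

2860 km

Semi-major axis a = 6371 + 918 = 7289 km. Period T = 2π√(a³/μ) = 2π√(7289³/398600) = 6193.2 s = 103.22 min.
Node shift per orbit = (6193.2/86166) × 360° = 25.87°.
Equatorial spacing = 25.87 × 111.2 km/° = 2877 km.
At 7° latitude, spacing = 2877 × cos(7°) = 2856 km.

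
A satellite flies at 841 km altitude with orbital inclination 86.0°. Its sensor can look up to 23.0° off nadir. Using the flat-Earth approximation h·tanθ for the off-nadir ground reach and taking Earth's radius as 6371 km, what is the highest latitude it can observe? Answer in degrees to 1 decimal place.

89.2°

For a prograde orbit the ground track reaches latitude ±i = ±86.0°.
Sensor half-swath on the ground ≈ 841·tan(23.0°) = 357 km = 3.21° of latitude.
Maximum observable latitude ≈ 86.0 + 3.21 = 89.2°.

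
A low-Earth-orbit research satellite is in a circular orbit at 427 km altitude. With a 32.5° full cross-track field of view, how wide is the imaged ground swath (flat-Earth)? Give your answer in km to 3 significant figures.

Half-angle = 32.5°/2 = 16.25°.
Swath width ≈ 2h·tan(θ/2) = 2 × 427 × tan(16.25°) = 248.9 km.

249 km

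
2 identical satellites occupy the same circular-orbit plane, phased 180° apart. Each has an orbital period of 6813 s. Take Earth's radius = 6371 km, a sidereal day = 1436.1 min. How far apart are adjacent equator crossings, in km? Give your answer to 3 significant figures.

1580 km

Single-satellite node shift = (6813.0/86166) × 360° = 28.46°.
With 2 satellites evenly phased, successive equator crossings are 28.46/2 = 14.232° apart.
That is 14.232 × 111.2 = 1583 km at the equator.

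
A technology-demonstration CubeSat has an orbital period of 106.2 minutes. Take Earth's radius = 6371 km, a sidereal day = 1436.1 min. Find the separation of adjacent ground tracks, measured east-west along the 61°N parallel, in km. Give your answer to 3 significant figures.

1440 km

T = 106.2 min = 6372.0 s.
Node shift per orbit = (6372.0/86166) × 360° = 26.62°.
Equatorial spacing = 26.62 × 111.2 km/° = 2960 km.
At 61° latitude, spacing = 2960 × cos(61°) = 1435 km.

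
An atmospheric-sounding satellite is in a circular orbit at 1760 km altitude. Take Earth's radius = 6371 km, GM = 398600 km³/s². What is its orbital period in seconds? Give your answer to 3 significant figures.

Semi-major axis a = 6371 + 1760 = 8131 km. Period T = 2π√(a³/μ) = 2π√(8131³/398600) = 7296.7 s = 121.61 min.

7300 seconds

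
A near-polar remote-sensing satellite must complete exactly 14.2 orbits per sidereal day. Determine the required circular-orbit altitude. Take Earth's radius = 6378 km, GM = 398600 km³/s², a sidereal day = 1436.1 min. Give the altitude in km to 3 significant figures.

Required period T = 86166 / 14.2 = 6068.0 s.
From T = 2π√(a³/μ): a = (μ T²/4π²)^(1/3) = (398600 × 6068.0² / 4π²)^(1/3) = 7190 km.
Altitude h = a − R = 7190 − 6378 = 812 km.

812 km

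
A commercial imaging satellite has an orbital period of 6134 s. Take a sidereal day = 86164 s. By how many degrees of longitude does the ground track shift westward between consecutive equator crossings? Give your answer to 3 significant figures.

25.6°

During one orbit Earth rotates (6134.0 / 86164) × 360° = 25.63°.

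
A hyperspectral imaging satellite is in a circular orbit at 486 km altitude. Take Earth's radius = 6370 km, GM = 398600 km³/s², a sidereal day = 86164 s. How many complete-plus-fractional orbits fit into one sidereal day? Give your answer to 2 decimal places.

15.25

Semi-major axis a = 6370 + 486 = 6856 km. Period T = 2π√(a³/μ) = 2π√(6856³/398600) = 5649.6 s = 94.16 min.
Orbits per sidereal day = 86164 / 5649.6 = 15.251.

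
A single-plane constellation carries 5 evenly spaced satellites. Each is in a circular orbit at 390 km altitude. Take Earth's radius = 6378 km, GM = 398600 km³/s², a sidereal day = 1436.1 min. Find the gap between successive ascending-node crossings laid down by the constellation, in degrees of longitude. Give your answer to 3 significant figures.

4.63°

Semi-major axis a = 6378 + 390 = 6768 km. Period T = 2π√(a³/μ) = 2π√(6768³/398600) = 5541.2 s = 92.35 min.
Single-satellite node shift = (5541.2/86166) × 360° = 23.15°.
With 5 satellites evenly phased, successive equator crossings are 23.15/5 = 4.630° apart.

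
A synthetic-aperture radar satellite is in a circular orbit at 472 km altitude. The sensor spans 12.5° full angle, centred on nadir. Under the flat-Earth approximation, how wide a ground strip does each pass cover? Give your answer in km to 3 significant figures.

Half-angle = 12.5°/2 = 6.25°.
Swath width ≈ 2h·tan(θ/2) = 2 × 472 × tan(6.25°) = 103.4 km.

103 km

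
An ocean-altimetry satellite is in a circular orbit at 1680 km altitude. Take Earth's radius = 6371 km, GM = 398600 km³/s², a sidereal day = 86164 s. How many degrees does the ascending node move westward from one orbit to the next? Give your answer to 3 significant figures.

30.0°

Semi-major axis a = 6371 + 1680 = 8051 km. Period T = 2π√(a³/μ) = 2π√(8051³/398600) = 7189.3 s = 119.82 min.
During one orbit Earth rotates (7189.3 / 86164) × 360° = 30.04°.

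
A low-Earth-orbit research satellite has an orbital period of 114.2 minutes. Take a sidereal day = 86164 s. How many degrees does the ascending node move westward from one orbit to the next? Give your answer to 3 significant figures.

T = 114.2 min = 6852.0 s.
During one orbit Earth rotates (6852.0 / 86164) × 360° = 28.63°.

28.6°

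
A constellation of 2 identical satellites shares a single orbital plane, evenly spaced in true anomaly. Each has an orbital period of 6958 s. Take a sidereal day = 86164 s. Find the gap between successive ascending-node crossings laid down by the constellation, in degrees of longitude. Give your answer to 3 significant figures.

Single-satellite node shift = (6958.0/86164) × 360° = 29.07°.
With 2 satellites evenly phased, successive equator crossings are 29.07/2 = 14.536° apart.

14.5°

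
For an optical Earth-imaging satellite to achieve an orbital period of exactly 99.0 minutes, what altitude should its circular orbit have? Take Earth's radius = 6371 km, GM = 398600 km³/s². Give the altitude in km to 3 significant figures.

T = 99.0 min = 5940.0 s.
From T = 2π√(a³/μ): a = (μ T²/4π²)^(1/3) = (398600 × 5940.0² / 4π²)^(1/3) = 7089 km.
Altitude h = a − R = 7089 − 6371 = 718 km.

718 km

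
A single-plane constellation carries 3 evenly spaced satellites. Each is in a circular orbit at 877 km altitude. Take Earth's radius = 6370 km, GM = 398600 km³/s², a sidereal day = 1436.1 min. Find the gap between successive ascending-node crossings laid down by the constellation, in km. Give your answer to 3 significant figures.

951 km

Semi-major axis a = 6370 + 877 = 7247 km. Period T = 2π√(a³/μ) = 2π√(7247³/398600) = 6139.7 s = 102.33 min.
Single-satellite node shift = (6139.7/86166) × 360° = 25.65°.
With 3 satellites evenly phased, successive equator crossings are 25.65/3 = 8.551° apart.
That is 8.551 × 111.2 = 951 km at the equator.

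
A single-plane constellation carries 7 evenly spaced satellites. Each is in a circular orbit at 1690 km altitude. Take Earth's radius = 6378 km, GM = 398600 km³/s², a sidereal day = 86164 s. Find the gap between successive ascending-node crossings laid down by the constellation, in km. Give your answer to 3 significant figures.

479 km

Semi-major axis a = 6378 + 1690 = 8068 km. Period T = 2π√(a³/μ) = 2π√(8068³/398600) = 7212.1 s = 120.20 min.
Single-satellite node shift = (7212.1/86164) × 360° = 30.13°.
With 7 satellites evenly phased, successive equator crossings are 30.13/7 = 4.305° apart.
That is 4.305 × 111.3 = 479 km at the equator.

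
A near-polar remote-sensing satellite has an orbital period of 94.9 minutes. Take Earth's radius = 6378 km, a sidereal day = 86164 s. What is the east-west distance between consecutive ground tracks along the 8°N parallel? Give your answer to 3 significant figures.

T = 94.9 min = 5694.0 s.
Node shift per orbit = (5694.0/86164) × 360° = 23.79°.
Equatorial spacing = 23.79 × 111.3 km/° = 2648 km.
At 8° latitude, spacing = 2648 × cos(8°) = 2622 km.

2620 km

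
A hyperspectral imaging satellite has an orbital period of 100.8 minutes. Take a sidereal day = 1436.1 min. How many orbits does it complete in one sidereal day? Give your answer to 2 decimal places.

T = 100.8 min = 6048.0 s.
Orbits per sidereal day = 86166 / 6048.0 = 14.247.

14.25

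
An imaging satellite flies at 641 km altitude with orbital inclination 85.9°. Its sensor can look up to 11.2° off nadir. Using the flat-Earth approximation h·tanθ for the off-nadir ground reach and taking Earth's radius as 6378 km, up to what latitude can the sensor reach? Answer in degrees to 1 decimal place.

For a prograde orbit the ground track reaches latitude ±i = ±85.9°.
Sensor half-swath on the ground ≈ 641·tan(11.2°) = 127 km = 1.14° of latitude.
Maximum observable latitude ≈ 85.9 + 1.14 = 87.0°.

87.0°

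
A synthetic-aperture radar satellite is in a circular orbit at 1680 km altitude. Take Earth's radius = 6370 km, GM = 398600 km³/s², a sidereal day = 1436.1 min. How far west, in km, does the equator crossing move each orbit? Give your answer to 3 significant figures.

Semi-major axis a = 6370 + 1680 = 8050 km. Period T = 2π√(a³/μ) = 2π√(8050³/398600) = 7187.9 s = 119.80 min.
During one orbit Earth rotates (7187.9 / 86166) × 360° = 30.03°.
At the equator that is 30.03° × (2π·6370/360) km/° = 30.03 × 111.2 = 3339 km.

3340 km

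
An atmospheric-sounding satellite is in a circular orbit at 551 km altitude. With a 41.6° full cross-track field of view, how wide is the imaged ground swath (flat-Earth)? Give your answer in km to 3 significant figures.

419 km

Half-angle = 41.6°/2 = 20.8°.
Swath width ≈ 2h·tan(θ/2) = 2 × 551 × tan(20.8°) = 418.6 km.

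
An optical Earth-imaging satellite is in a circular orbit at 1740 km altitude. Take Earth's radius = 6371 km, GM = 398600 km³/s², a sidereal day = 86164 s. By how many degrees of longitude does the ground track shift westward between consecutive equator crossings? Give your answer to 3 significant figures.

30.4°

Semi-major axis a = 6371 + 1740 = 8111 km. Period T = 2π√(a³/μ) = 2π√(8111³/398600) = 7269.8 s = 121.16 min.
During one orbit Earth rotates (7269.8 / 86164) × 360° = 30.37°.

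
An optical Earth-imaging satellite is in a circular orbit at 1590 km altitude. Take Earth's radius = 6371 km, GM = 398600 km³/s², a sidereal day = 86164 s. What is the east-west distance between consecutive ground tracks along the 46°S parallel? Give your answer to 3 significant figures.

Semi-major axis a = 6371 + 1590 = 7961 km. Period T = 2π√(a³/μ) = 2π√(7961³/398600) = 7069.1 s = 117.82 min.
Node shift per orbit = (7069.1/86164) × 360° = 29.54°.
Equatorial spacing = 29.54 × 111.2 km/° = 3284 km.
At 46° latitude, spacing = 3284 × cos(46°) = 2281 km.

2280 km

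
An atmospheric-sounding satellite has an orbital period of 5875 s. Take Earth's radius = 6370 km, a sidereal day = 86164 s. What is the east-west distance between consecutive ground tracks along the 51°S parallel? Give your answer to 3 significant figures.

Node shift per orbit = (5875.0/86164) × 360° = 24.55°.
Equatorial spacing = 24.55 × 111.2 km/° = 2729 km.
At 51° latitude, spacing = 2729 × cos(51°) = 1717 km.

1720 km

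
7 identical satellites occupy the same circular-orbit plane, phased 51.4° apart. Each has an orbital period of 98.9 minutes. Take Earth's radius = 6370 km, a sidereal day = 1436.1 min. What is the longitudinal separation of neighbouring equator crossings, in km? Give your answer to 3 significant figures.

394 km

T = 98.9 min = 5934.0 s.
Single-satellite node shift = (5934.0/86166) × 360° = 24.79°.
With 7 satellites evenly phased, successive equator crossings are 24.79/7 = 3.542° apart.
That is 3.542 × 111.2 = 394 km at the equator.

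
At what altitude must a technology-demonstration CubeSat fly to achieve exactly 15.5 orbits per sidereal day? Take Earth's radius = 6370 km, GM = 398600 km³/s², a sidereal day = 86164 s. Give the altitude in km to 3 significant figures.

412 km

Required period T = 86164 / 15.5 = 5559.0 s.
From T = 2π√(a³/μ): a = (μ T²/4π²)^(1/3) = (398600 × 5559.0² / 4π²)^(1/3) = 6782 km.
Altitude h = a − R = 6782 − 6370 = 412 km.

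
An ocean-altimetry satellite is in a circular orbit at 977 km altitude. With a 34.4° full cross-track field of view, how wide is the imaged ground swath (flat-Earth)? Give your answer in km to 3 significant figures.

Half-angle = 34.4°/2 = 17.2°.
Swath width ≈ 2h·tan(θ/2) = 2 × 977 × tan(17.2°) = 604.9 km.

605 km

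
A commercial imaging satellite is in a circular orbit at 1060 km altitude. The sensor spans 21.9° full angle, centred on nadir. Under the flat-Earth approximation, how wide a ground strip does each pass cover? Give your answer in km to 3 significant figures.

Half-angle = 21.9°/2 = 10.95°.
Swath width ≈ 2h·tan(θ/2) = 2 × 1060 × tan(10.95°) = 410.2 km.

410 km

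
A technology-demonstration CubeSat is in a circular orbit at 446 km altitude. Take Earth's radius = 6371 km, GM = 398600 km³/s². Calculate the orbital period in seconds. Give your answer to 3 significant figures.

Semi-major axis a = 6371 + 446 = 6817 km. Period T = 2π√(a³/μ) = 2π√(6817³/398600) = 5601.5 s = 93.36 min.

5600 seconds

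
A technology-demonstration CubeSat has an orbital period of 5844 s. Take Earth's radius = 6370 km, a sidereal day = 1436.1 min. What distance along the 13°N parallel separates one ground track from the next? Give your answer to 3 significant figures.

Node shift per orbit = (5844.0/86166) × 360° = 24.42°.
Equatorial spacing = 24.42 × 111.2 km/° = 2715 km.
At 13° latitude, spacing = 2715 × cos(13°) = 2645 km.

2640 km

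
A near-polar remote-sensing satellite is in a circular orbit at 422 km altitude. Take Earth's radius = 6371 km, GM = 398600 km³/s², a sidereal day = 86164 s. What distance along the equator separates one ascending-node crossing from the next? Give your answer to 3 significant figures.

2590 km

Semi-major axis a = 6371 + 422 = 6793 km. Period T = 2π√(a³/μ) = 2π√(6793³/398600) = 5571.9 s = 92.87 min.
During one orbit Earth rotates (5571.9 / 86164) × 360° = 23.28°.
At the equator that is 23.28° × (2π·6371/360) km/° = 23.28 × 111.2 = 2589 km.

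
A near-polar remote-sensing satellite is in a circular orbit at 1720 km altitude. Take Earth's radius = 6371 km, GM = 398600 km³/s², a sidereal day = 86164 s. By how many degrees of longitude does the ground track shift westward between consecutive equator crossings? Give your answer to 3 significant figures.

30.3°

Semi-major axis a = 6371 + 1720 = 8091 km. Period T = 2π√(a³/μ) = 2π√(8091³/398600) = 7242.9 s = 120.72 min.
During one orbit Earth rotates (7242.9 / 86164) × 360° = 30.26°.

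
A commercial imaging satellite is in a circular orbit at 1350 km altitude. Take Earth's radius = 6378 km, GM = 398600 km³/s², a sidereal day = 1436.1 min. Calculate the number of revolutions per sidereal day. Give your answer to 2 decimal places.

12.74

Semi-major axis a = 6378 + 1350 = 7728 km. Period T = 2π√(a³/μ) = 2π√(7728³/398600) = 6761.0 s = 112.68 min.
Orbits per sidereal day = 86166 / 6761.0 = 12.745.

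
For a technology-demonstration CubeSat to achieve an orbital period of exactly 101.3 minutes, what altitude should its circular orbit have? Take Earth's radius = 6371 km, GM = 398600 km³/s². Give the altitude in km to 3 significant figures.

T = 101.3 min = 6078.0 s.
From T = 2π√(a³/μ): a = (μ T²/4π²)^(1/3) = (398600 × 6078.0² / 4π²)^(1/3) = 7198 km.
Altitude h = a − R = 7198 − 6371 = 827 km.

827 km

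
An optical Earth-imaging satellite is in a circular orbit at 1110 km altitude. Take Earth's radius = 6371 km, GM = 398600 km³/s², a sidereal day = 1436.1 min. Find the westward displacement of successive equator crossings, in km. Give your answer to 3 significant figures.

Semi-major axis a = 6371 + 1110 = 7481 km. Period T = 2π√(a³/μ) = 2π√(7481³/398600) = 6439.5 s = 107.32 min.
During one orbit Earth rotates (6439.5 / 86166) × 360° = 26.90°.
At the equator that is 26.90° × (2π·6371/360) km/° = 26.90 × 111.2 = 2992 km.

2990 km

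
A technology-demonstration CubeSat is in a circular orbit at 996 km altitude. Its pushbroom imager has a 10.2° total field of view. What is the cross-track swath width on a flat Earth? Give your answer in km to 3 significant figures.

Half-angle = 10.2°/2 = 5.1°.
Swath width ≈ 2h·tan(θ/2) = 2 × 996 × tan(5.1°) = 177.8 km.

178 km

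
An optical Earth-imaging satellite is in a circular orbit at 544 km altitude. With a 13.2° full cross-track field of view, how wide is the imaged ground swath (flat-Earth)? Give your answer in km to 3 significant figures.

126 km

Half-angle = 13.2°/2 = 6.6°.
Swath width ≈ 2h·tan(θ/2) = 2 × 544 × tan(6.6°) = 125.9 km.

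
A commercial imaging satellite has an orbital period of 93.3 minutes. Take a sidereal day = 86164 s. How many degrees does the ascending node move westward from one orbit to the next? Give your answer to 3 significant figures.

T = 93.3 min = 5598.0 s.
During one orbit Earth rotates (5598.0 / 86164) × 360° = 23.39°.

23.4°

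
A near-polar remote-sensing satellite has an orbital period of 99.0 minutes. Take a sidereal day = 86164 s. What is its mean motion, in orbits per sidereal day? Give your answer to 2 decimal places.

14.51

T = 99.0 min = 5940.0 s.
Orbits per sidereal day = 86164 / 5940.0 = 14.506.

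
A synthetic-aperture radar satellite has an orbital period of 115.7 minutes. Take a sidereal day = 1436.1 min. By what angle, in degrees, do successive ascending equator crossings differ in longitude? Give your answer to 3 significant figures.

29.0°

T = 115.7 min = 6942.0 s.
During one orbit Earth rotates (6942.0 / 86166) × 360° = 29.00°.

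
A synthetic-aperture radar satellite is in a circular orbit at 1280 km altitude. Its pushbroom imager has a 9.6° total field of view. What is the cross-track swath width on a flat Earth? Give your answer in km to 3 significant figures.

215 km

Half-angle = 9.6°/2 = 4.8°.
Swath width ≈ 2h·tan(θ/2) = 2 × 1280 × tan(4.8°) = 215.0 km.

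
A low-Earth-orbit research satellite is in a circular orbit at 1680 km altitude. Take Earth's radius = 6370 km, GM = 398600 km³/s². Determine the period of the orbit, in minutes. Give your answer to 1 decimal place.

119.8 min

Semi-major axis a = 6370 + 1680 = 8050 km. Period T = 2π√(a³/μ) = 2π√(8050³/398600) = 7187.9 s = 119.80 min.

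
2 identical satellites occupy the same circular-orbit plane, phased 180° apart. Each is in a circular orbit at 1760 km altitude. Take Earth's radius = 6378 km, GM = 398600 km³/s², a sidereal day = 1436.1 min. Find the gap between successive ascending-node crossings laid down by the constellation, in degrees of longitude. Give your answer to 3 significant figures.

15.3°

Semi-major axis a = 6378 + 1760 = 8138 km. Period T = 2π√(a³/μ) = 2π√(8138³/398600) = 7306.1 s = 121.77 min.
Single-satellite node shift = (7306.1/86166) × 360° = 30.52°.
With 2 satellites evenly phased, successive equator crossings are 30.52/2 = 15.262° apart.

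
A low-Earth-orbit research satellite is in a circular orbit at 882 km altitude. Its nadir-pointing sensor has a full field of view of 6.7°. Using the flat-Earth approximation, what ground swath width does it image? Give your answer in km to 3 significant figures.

103 km

Half-angle = 6.7°/2 = 3.35°.
Swath width ≈ 2h·tan(θ/2) = 2 × 882 × tan(3.35°) = 103.3 km.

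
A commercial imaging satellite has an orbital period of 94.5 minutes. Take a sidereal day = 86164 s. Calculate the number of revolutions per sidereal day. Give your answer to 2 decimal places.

T = 94.5 min = 5670.0 s.
Orbits per sidereal day = 86164 / 5670.0 = 15.196.

15.20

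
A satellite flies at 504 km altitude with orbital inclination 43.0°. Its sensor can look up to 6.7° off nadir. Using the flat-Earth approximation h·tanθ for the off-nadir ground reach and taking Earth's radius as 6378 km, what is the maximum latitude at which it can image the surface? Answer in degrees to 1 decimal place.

For a prograde orbit the ground track reaches latitude ±i = ±43.0°.
Sensor half-swath on the ground ≈ 504·tan(6.7°) = 59 km = 0.53° of latitude.
Maximum observable latitude ≈ 43.0 + 0.53 = 43.5°.

43.5°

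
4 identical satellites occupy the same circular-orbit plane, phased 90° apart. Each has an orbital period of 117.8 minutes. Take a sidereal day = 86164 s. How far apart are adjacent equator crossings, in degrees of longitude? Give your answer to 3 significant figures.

7.38°

T = 117.8 min = 7068.0 s.
Single-satellite node shift = (7068.0/86164) × 360° = 29.53°.
With 4 satellites evenly phased, successive equator crossings are 29.53/4 = 7.383° apart.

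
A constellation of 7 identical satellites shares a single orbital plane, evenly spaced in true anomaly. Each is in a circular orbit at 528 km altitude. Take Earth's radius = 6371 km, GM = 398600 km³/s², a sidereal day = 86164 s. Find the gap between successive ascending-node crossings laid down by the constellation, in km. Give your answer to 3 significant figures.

Semi-major axis a = 6371 + 528 = 6899 km. Period T = 2π√(a³/μ) = 2π√(6899³/398600) = 5702.8 s = 95.05 min.
Single-satellite node shift = (5702.8/86164) × 360° = 23.83°.
With 7 satellites evenly phased, successive equator crossings are 23.83/7 = 3.404° apart.
That is 3.404 × 111.2 = 378 km at the equator.

378 km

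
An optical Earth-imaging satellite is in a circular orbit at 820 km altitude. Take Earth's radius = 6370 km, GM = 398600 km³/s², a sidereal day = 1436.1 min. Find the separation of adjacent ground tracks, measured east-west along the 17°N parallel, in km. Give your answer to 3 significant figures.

Semi-major axis a = 6370 + 820 = 7190 km. Period T = 2π√(a³/μ) = 2π√(7190³/398600) = 6067.4 s = 101.12 min.
Node shift per orbit = (6067.4/86166) × 360° = 25.35°.
Equatorial spacing = 25.35 × 111.2 km/° = 2818 km.
At 17° latitude, spacing = 2818 × cos(17°) = 2695 km.

2700 km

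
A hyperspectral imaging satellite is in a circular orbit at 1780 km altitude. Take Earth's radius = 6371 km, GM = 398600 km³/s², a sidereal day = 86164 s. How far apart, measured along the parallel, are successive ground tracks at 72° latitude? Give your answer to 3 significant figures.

Semi-major axis a = 6371 + 1780 = 8151 km. Period T = 2π√(a³/μ) = 2π√(8151³/398600) = 7323.6 s = 122.06 min.
Node shift per orbit = (7323.6/86164) × 360° = 30.60°.
Equatorial spacing = 30.60 × 111.2 km/° = 3402 km.
At 72° latitude, spacing = 3402 × cos(72°) = 1051 km.

1050 km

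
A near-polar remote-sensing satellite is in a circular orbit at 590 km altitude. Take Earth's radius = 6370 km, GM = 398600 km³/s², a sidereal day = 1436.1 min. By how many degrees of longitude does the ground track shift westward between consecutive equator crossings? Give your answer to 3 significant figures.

24.1°

Semi-major axis a = 6370 + 590 = 6960 km. Period T = 2π√(a³/μ) = 2π√(6960³/398600) = 5778.6 s = 96.31 min.
During one orbit Earth rotates (5778.6 / 86166) × 360° = 24.14°.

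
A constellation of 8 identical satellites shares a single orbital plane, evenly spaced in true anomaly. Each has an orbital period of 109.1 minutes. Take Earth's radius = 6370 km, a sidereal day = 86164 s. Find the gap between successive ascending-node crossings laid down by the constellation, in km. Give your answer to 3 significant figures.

T = 109.1 min = 6546.0 s.
Single-satellite node shift = (6546.0/86164) × 360° = 27.35°.
With 8 satellites evenly phased, successive equator crossings are 27.35/8 = 3.419° apart.
That is 3.419 × 111.2 = 380 km at the equator.

380 km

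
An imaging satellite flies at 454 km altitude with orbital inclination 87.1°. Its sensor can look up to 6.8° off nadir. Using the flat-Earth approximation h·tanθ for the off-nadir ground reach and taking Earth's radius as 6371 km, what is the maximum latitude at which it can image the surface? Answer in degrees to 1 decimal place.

For a prograde orbit the ground track reaches latitude ±i = ±87.1°.
Sensor half-swath on the ground ≈ 454·tan(6.8°) = 54 km = 0.49° of latitude.
Maximum observable latitude ≈ 87.1 + 0.49 = 87.6°.

87.6°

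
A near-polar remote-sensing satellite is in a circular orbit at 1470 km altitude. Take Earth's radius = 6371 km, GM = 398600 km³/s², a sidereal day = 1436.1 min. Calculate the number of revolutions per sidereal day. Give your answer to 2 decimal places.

12.47

Semi-major axis a = 6371 + 1470 = 7841 km. Period T = 2π√(a³/μ) = 2π√(7841³/398600) = 6909.8 s = 115.16 min.
Orbits per sidereal day = 86166 / 6909.8 = 12.470.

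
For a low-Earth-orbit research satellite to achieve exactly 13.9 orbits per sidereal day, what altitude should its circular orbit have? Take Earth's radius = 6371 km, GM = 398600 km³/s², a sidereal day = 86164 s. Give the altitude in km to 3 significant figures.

Required period T = 86164 / 13.9 = 6198.8 s.
From T = 2π√(a³/μ): a = (μ T²/4π²)^(1/3) = (398600 × 6198.8² / 4π²)^(1/3) = 7293 km.
Altitude h = a − R = 7293 − 6371 = 922 km.

922 km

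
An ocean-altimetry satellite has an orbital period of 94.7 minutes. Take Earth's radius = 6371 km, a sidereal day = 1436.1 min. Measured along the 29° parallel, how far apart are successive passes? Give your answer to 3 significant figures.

2310 km

T = 94.7 min = 5682.0 s.
Node shift per orbit = (5682.0/86166) × 360° = 23.74°.
Equatorial spacing = 23.74 × 111.2 km/° = 2640 km.
At 29° latitude, spacing = 2640 × cos(29°) = 2309 km.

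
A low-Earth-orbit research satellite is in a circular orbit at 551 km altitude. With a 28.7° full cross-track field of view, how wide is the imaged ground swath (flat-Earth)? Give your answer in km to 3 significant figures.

282 km

Half-angle = 28.7°/2 = 14.35°.
Swath width ≈ 2h·tan(θ/2) = 2 × 551 × tan(14.35°) = 281.9 km.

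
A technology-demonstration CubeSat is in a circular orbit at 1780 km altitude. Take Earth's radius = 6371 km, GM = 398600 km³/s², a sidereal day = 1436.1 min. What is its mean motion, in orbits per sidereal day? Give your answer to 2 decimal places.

11.77

Semi-major axis a = 6371 + 1780 = 8151 km. Period T = 2π√(a³/μ) = 2π√(8151³/398600) = 7323.6 s = 122.06 min.
Orbits per sidereal day = 86166 / 7323.6 = 11.765.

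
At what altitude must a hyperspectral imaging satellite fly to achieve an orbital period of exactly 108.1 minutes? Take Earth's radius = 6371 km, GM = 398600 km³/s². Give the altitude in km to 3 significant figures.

T = 108.1 min = 6486.0 s.
From T = 2π√(a³/μ): a = (μ T²/4π²)^(1/3) = (398600 × 6486.0² / 4π²)^(1/3) = 7517 km.
Altitude h = a − R = 7517 − 6371 = 1146 km.

1150 km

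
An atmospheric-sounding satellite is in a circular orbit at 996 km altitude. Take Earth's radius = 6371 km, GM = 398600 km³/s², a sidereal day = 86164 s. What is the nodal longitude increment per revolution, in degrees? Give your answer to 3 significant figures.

Semi-major axis a = 6371 + 996 = 7367 km. Period T = 2π√(a³/μ) = 2π√(7367³/398600) = 6292.8 s = 104.88 min.
During one orbit Earth rotates (6292.8 / 86164) × 360° = 26.29°.

26.3°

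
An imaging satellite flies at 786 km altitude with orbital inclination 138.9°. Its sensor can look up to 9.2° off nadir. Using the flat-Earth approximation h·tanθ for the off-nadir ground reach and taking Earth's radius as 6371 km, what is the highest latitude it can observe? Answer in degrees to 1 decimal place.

Retrograde orbit: the ground track reaches ±(180° − i) = ±(180 − 138.9) = ±41.1°.
Sensor half-swath on the ground ≈ 786·tan(9.2°) = 127 km = 1.14° of latitude.
Maximum observable latitude ≈ 41.1 + 1.14 = 42.2°.

42.2°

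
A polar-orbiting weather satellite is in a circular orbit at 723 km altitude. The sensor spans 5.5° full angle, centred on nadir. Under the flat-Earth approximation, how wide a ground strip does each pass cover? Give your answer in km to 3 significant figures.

Half-angle = 5.5°/2 = 2.75°.
Swath width ≈ 2h·tan(θ/2) = 2 × 723 × tan(2.75°) = 69.5 km.

69.5 km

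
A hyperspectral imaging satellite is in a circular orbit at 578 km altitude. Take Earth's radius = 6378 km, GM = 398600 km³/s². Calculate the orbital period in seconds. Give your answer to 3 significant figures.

Semi-major axis a = 6378 + 578 = 6956 km. Period T = 2π√(a³/μ) = 2π√(6956³/398600) = 5773.7 s = 96.23 min.

5770 seconds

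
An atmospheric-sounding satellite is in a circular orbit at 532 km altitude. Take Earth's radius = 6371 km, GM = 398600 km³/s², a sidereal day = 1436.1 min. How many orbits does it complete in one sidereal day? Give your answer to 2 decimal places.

15.10

Semi-major axis a = 6371 + 532 = 6903 km. Period T = 2π√(a³/μ) = 2π√(6903³/398600) = 5707.8 s = 95.13 min.
Orbits per sidereal day = 86166 / 5707.8 = 15.096.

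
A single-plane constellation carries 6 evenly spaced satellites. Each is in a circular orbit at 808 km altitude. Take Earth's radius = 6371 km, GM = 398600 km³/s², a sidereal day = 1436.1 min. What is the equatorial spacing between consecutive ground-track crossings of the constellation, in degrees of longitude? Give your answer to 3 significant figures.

4.22°

Semi-major axis a = 6371 + 808 = 7179 km. Period T = 2π√(a³/μ) = 2π√(7179³/398600) = 6053.5 s = 100.89 min.
Single-satellite node shift = (6053.5/86166) × 360° = 25.29°.
With 6 satellites evenly phased, successive equator crossings are 25.29/6 = 4.215° apart.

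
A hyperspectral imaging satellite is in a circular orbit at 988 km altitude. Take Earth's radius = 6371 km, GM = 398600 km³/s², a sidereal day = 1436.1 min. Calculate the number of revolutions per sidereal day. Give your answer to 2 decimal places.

13.72

Semi-major axis a = 6371 + 988 = 7359 km. Period T = 2π√(a³/μ) = 2π√(7359³/398600) = 6282.6 s = 104.71 min.
Orbits per sidereal day = 86166 / 6282.6 = 13.715.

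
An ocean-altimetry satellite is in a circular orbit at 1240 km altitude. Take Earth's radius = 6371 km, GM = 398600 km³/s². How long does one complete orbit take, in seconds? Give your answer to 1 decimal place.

Semi-major axis a = 6371 + 1240 = 7611 km. Period T = 2π√(a³/μ) = 2π√(7611³/398600) = 6608.1 s = 110.13 min.

6608.1 seconds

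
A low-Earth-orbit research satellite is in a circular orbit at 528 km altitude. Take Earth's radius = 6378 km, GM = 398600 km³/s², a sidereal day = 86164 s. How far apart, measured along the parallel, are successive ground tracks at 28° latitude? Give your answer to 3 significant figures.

2350 km

Semi-major axis a = 6378 + 528 = 6906 km. Period T = 2π√(a³/μ) = 2π√(6906³/398600) = 5711.5 s = 95.19 min.
Node shift per orbit = (5711.5/86164) × 360° = 23.86°.
Equatorial spacing = 23.86 × 111.3 km/° = 2656 km.
At 28° latitude, spacing = 2656 × cos(28°) = 2345 km.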